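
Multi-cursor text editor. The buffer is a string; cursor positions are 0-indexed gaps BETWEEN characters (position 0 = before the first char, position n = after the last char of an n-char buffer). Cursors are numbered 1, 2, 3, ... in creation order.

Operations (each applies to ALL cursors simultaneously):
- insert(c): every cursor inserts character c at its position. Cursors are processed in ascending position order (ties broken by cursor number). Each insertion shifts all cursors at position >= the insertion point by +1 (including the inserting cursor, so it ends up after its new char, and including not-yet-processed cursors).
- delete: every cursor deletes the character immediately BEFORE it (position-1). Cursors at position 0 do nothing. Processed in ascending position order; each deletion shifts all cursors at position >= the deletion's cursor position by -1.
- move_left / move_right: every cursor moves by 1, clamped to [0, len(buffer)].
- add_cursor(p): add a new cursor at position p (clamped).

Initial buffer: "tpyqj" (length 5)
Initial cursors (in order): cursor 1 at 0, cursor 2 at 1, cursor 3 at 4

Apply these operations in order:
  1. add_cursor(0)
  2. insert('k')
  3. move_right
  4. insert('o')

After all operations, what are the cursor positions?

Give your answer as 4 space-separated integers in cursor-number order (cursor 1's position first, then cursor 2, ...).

After op 1 (add_cursor(0)): buffer="tpyqj" (len 5), cursors c1@0 c4@0 c2@1 c3@4, authorship .....
After op 2 (insert('k')): buffer="kktkpyqkj" (len 9), cursors c1@2 c4@2 c2@4 c3@8, authorship 14.2...3.
After op 3 (move_right): buffer="kktkpyqkj" (len 9), cursors c1@3 c4@3 c2@5 c3@9, authorship 14.2...3.
After op 4 (insert('o')): buffer="kktookpoyqkjo" (len 13), cursors c1@5 c4@5 c2@8 c3@13, authorship 14.142.2..3.3

Answer: 5 8 13 5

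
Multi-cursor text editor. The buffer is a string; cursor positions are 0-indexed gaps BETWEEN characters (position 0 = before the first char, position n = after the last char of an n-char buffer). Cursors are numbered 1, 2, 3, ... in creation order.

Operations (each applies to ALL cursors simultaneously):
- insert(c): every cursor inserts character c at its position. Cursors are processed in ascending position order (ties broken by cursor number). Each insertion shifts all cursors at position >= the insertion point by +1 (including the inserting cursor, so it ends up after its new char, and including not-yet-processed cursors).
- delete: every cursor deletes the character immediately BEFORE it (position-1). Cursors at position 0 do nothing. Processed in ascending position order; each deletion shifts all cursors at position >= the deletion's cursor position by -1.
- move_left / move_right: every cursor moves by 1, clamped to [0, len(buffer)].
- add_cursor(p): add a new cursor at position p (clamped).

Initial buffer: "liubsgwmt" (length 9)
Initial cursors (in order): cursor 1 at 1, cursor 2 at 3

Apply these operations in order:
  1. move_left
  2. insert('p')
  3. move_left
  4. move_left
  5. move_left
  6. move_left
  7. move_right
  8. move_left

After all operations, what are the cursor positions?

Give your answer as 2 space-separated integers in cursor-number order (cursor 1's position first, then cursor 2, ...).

Answer: 0 0

Derivation:
After op 1 (move_left): buffer="liubsgwmt" (len 9), cursors c1@0 c2@2, authorship .........
After op 2 (insert('p')): buffer="plipubsgwmt" (len 11), cursors c1@1 c2@4, authorship 1..2.......
After op 3 (move_left): buffer="plipubsgwmt" (len 11), cursors c1@0 c2@3, authorship 1..2.......
After op 4 (move_left): buffer="plipubsgwmt" (len 11), cursors c1@0 c2@2, authorship 1..2.......
After op 5 (move_left): buffer="plipubsgwmt" (len 11), cursors c1@0 c2@1, authorship 1..2.......
After op 6 (move_left): buffer="plipubsgwmt" (len 11), cursors c1@0 c2@0, authorship 1..2.......
After op 7 (move_right): buffer="plipubsgwmt" (len 11), cursors c1@1 c2@1, authorship 1..2.......
After op 8 (move_left): buffer="plipubsgwmt" (len 11), cursors c1@0 c2@0, authorship 1..2.......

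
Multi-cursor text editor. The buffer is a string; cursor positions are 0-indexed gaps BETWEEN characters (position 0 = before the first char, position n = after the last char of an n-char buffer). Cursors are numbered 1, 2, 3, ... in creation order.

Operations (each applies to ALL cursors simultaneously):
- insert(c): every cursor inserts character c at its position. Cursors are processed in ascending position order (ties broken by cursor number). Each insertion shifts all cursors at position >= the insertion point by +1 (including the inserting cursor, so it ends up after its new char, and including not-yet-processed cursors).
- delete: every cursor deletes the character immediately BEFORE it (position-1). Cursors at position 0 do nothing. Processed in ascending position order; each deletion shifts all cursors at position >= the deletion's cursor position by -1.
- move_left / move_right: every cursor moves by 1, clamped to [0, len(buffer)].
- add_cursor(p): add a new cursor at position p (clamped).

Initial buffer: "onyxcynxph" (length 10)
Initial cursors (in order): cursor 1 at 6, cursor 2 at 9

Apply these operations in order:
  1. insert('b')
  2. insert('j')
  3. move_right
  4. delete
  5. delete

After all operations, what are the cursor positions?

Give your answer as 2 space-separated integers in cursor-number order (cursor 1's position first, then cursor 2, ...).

After op 1 (insert('b')): buffer="onyxcybnxpbh" (len 12), cursors c1@7 c2@11, authorship ......1...2.
After op 2 (insert('j')): buffer="onyxcybjnxpbjh" (len 14), cursors c1@8 c2@13, authorship ......11...22.
After op 3 (move_right): buffer="onyxcybjnxpbjh" (len 14), cursors c1@9 c2@14, authorship ......11...22.
After op 4 (delete): buffer="onyxcybjxpbj" (len 12), cursors c1@8 c2@12, authorship ......11..22
After op 5 (delete): buffer="onyxcybxpb" (len 10), cursors c1@7 c2@10, authorship ......1..2

Answer: 7 10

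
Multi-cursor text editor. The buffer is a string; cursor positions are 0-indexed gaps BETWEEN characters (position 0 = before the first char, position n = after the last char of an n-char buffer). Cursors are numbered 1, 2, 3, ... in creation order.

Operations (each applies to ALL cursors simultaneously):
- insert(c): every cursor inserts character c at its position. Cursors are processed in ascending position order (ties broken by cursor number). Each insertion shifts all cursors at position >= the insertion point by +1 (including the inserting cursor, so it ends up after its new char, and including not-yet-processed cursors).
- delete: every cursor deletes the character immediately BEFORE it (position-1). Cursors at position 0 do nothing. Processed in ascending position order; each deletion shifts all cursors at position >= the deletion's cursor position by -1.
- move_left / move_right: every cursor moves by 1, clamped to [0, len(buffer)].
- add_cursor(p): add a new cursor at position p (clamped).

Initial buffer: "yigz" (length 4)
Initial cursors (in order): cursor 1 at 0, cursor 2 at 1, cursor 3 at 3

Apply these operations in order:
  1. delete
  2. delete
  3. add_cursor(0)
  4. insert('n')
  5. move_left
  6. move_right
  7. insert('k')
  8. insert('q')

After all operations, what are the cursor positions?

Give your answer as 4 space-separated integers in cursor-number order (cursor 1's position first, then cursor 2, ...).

After op 1 (delete): buffer="iz" (len 2), cursors c1@0 c2@0 c3@1, authorship ..
After op 2 (delete): buffer="z" (len 1), cursors c1@0 c2@0 c3@0, authorship .
After op 3 (add_cursor(0)): buffer="z" (len 1), cursors c1@0 c2@0 c3@0 c4@0, authorship .
After op 4 (insert('n')): buffer="nnnnz" (len 5), cursors c1@4 c2@4 c3@4 c4@4, authorship 1234.
After op 5 (move_left): buffer="nnnnz" (len 5), cursors c1@3 c2@3 c3@3 c4@3, authorship 1234.
After op 6 (move_right): buffer="nnnnz" (len 5), cursors c1@4 c2@4 c3@4 c4@4, authorship 1234.
After op 7 (insert('k')): buffer="nnnnkkkkz" (len 9), cursors c1@8 c2@8 c3@8 c4@8, authorship 12341234.
After op 8 (insert('q')): buffer="nnnnkkkkqqqqz" (len 13), cursors c1@12 c2@12 c3@12 c4@12, authorship 123412341234.

Answer: 12 12 12 12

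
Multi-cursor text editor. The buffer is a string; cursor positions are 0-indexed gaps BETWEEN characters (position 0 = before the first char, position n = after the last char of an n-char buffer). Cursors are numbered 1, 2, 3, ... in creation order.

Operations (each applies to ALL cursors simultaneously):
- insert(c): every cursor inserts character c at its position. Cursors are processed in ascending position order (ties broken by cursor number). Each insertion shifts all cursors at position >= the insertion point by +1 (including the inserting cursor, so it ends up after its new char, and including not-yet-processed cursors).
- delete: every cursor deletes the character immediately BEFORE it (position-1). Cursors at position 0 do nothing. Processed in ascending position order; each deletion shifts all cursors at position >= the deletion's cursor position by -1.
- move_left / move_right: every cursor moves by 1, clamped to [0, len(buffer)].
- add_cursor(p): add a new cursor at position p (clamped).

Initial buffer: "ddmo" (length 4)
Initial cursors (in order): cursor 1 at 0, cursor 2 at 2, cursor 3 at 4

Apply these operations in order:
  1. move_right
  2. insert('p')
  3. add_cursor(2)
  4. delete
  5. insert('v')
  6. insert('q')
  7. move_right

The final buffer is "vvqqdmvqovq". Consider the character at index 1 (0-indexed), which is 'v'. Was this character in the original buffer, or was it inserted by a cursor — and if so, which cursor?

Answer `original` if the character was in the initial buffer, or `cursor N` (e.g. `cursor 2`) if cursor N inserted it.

After op 1 (move_right): buffer="ddmo" (len 4), cursors c1@1 c2@3 c3@4, authorship ....
After op 2 (insert('p')): buffer="dpdmpop" (len 7), cursors c1@2 c2@5 c3@7, authorship .1..2.3
After op 3 (add_cursor(2)): buffer="dpdmpop" (len 7), cursors c1@2 c4@2 c2@5 c3@7, authorship .1..2.3
After op 4 (delete): buffer="dmo" (len 3), cursors c1@0 c4@0 c2@2 c3@3, authorship ...
After op 5 (insert('v')): buffer="vvdmvov" (len 7), cursors c1@2 c4@2 c2@5 c3@7, authorship 14..2.3
After op 6 (insert('q')): buffer="vvqqdmvqovq" (len 11), cursors c1@4 c4@4 c2@8 c3@11, authorship 1414..22.33
After op 7 (move_right): buffer="vvqqdmvqovq" (len 11), cursors c1@5 c4@5 c2@9 c3@11, authorship 1414..22.33
Authorship (.=original, N=cursor N): 1 4 1 4 . . 2 2 . 3 3
Index 1: author = 4

Answer: cursor 4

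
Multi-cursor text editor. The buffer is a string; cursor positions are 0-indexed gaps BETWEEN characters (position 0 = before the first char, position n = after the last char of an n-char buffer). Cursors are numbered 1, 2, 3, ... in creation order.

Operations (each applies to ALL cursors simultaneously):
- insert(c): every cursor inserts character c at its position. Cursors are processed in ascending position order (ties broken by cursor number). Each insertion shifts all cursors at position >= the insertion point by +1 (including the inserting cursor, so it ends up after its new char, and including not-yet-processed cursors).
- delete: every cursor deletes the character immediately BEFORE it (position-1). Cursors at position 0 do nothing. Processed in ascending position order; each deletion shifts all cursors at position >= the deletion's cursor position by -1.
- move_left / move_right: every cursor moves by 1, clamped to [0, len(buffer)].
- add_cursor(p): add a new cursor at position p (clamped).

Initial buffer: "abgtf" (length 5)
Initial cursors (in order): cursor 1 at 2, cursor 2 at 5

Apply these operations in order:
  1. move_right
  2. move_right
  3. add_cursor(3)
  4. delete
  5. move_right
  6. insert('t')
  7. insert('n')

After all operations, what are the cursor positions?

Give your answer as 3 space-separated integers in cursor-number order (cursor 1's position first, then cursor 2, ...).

Answer: 8 8 8

Derivation:
After op 1 (move_right): buffer="abgtf" (len 5), cursors c1@3 c2@5, authorship .....
After op 2 (move_right): buffer="abgtf" (len 5), cursors c1@4 c2@5, authorship .....
After op 3 (add_cursor(3)): buffer="abgtf" (len 5), cursors c3@3 c1@4 c2@5, authorship .....
After op 4 (delete): buffer="ab" (len 2), cursors c1@2 c2@2 c3@2, authorship ..
After op 5 (move_right): buffer="ab" (len 2), cursors c1@2 c2@2 c3@2, authorship ..
After op 6 (insert('t')): buffer="abttt" (len 5), cursors c1@5 c2@5 c3@5, authorship ..123
After op 7 (insert('n')): buffer="abtttnnn" (len 8), cursors c1@8 c2@8 c3@8, authorship ..123123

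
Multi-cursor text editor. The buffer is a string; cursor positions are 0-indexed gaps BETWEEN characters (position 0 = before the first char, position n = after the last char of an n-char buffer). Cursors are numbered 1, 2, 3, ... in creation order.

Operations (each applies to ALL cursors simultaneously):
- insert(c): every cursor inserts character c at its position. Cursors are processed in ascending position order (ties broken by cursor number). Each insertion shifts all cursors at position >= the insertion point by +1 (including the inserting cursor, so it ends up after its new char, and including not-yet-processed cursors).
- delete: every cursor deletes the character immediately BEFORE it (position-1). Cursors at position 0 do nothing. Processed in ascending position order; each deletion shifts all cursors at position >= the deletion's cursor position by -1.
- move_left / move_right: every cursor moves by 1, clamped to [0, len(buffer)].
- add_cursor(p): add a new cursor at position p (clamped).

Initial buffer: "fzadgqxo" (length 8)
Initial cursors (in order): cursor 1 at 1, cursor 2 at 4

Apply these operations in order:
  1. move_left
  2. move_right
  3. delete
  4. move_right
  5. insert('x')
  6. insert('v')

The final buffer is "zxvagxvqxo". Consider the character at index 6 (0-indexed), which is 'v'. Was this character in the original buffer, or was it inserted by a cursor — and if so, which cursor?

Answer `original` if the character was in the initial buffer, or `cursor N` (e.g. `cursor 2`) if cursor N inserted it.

Answer: cursor 2

Derivation:
After op 1 (move_left): buffer="fzadgqxo" (len 8), cursors c1@0 c2@3, authorship ........
After op 2 (move_right): buffer="fzadgqxo" (len 8), cursors c1@1 c2@4, authorship ........
After op 3 (delete): buffer="zagqxo" (len 6), cursors c1@0 c2@2, authorship ......
After op 4 (move_right): buffer="zagqxo" (len 6), cursors c1@1 c2@3, authorship ......
After op 5 (insert('x')): buffer="zxagxqxo" (len 8), cursors c1@2 c2@5, authorship .1..2...
After op 6 (insert('v')): buffer="zxvagxvqxo" (len 10), cursors c1@3 c2@7, authorship .11..22...
Authorship (.=original, N=cursor N): . 1 1 . . 2 2 . . .
Index 6: author = 2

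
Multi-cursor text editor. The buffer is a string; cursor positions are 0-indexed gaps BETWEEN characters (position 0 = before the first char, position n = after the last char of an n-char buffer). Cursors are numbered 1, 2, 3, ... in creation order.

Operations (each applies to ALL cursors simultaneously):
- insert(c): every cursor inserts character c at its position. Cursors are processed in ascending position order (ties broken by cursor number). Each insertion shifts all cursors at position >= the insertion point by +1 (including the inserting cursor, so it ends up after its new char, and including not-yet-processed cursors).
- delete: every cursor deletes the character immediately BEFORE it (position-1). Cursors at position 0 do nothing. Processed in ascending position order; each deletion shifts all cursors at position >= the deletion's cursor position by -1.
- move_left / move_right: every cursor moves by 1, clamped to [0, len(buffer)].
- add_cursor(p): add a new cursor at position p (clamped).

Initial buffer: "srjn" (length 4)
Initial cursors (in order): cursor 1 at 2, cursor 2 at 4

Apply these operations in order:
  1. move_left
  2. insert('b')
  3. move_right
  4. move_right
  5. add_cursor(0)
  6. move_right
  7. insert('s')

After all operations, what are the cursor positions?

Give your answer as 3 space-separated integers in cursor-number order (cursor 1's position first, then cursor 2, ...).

After op 1 (move_left): buffer="srjn" (len 4), cursors c1@1 c2@3, authorship ....
After op 2 (insert('b')): buffer="sbrjbn" (len 6), cursors c1@2 c2@5, authorship .1..2.
After op 3 (move_right): buffer="sbrjbn" (len 6), cursors c1@3 c2@6, authorship .1..2.
After op 4 (move_right): buffer="sbrjbn" (len 6), cursors c1@4 c2@6, authorship .1..2.
After op 5 (add_cursor(0)): buffer="sbrjbn" (len 6), cursors c3@0 c1@4 c2@6, authorship .1..2.
After op 6 (move_right): buffer="sbrjbn" (len 6), cursors c3@1 c1@5 c2@6, authorship .1..2.
After op 7 (insert('s')): buffer="ssbrjbsns" (len 9), cursors c3@2 c1@7 c2@9, authorship .31..21.2

Answer: 7 9 2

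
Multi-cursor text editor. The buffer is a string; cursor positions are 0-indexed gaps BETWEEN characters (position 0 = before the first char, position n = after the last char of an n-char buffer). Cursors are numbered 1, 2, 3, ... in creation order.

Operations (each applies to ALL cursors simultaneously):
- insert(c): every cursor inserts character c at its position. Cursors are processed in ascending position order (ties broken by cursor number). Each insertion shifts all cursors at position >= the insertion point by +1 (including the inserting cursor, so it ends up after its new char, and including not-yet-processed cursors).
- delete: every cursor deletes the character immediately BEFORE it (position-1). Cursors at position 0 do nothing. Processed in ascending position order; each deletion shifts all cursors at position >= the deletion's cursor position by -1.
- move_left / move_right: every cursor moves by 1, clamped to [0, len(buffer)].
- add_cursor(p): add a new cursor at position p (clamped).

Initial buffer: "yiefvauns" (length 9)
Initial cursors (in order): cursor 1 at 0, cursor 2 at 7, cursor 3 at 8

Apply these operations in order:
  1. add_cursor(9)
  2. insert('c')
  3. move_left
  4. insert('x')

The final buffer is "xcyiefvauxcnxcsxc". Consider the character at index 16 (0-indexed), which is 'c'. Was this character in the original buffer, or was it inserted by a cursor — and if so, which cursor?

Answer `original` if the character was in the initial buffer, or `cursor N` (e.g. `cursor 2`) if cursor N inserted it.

Answer: cursor 4

Derivation:
After op 1 (add_cursor(9)): buffer="yiefvauns" (len 9), cursors c1@0 c2@7 c3@8 c4@9, authorship .........
After op 2 (insert('c')): buffer="cyiefvaucncsc" (len 13), cursors c1@1 c2@9 c3@11 c4@13, authorship 1.......2.3.4
After op 3 (move_left): buffer="cyiefvaucncsc" (len 13), cursors c1@0 c2@8 c3@10 c4@12, authorship 1.......2.3.4
After op 4 (insert('x')): buffer="xcyiefvauxcnxcsxc" (len 17), cursors c1@1 c2@10 c3@13 c4@16, authorship 11.......22.33.44
Authorship (.=original, N=cursor N): 1 1 . . . . . . . 2 2 . 3 3 . 4 4
Index 16: author = 4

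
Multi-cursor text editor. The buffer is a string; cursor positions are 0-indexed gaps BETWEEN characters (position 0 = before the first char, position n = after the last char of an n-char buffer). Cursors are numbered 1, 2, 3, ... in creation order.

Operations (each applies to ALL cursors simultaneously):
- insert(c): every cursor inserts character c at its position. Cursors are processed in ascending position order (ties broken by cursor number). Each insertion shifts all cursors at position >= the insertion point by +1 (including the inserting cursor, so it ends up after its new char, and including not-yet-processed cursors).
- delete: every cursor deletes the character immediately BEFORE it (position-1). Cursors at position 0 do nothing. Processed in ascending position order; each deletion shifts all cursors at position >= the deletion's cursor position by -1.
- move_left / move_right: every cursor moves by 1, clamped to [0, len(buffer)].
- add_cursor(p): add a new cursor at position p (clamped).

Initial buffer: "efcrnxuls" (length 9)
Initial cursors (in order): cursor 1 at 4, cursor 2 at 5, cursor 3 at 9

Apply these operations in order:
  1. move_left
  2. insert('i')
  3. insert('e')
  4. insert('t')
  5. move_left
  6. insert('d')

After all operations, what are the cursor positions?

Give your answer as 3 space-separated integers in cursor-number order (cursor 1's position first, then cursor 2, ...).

Answer: 6 11 19

Derivation:
After op 1 (move_left): buffer="efcrnxuls" (len 9), cursors c1@3 c2@4 c3@8, authorship .........
After op 2 (insert('i')): buffer="efcirinxulis" (len 12), cursors c1@4 c2@6 c3@11, authorship ...1.2....3.
After op 3 (insert('e')): buffer="efcierienxulies" (len 15), cursors c1@5 c2@8 c3@14, authorship ...11.22....33.
After op 4 (insert('t')): buffer="efcietrietnxuliets" (len 18), cursors c1@6 c2@10 c3@17, authorship ...111.222....333.
After op 5 (move_left): buffer="efcietrietnxuliets" (len 18), cursors c1@5 c2@9 c3@16, authorship ...111.222....333.
After op 6 (insert('d')): buffer="efciedtriedtnxuliedts" (len 21), cursors c1@6 c2@11 c3@19, authorship ...1111.2222....3333.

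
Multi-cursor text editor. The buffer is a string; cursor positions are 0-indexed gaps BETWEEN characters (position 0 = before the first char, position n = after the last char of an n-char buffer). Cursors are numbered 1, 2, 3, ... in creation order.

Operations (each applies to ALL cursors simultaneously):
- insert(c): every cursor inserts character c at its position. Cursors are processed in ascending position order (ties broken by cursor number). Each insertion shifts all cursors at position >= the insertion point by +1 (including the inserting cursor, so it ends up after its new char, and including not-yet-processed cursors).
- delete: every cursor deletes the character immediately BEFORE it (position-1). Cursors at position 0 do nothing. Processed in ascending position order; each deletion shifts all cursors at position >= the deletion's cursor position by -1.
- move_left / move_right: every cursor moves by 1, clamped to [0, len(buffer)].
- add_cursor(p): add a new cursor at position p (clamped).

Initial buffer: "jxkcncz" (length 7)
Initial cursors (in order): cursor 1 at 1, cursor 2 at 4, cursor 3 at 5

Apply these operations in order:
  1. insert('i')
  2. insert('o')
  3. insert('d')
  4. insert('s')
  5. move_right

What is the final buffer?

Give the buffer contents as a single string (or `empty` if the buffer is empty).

Answer: jiodsxkciodsniodscz

Derivation:
After op 1 (insert('i')): buffer="jixkcinicz" (len 10), cursors c1@2 c2@6 c3@8, authorship .1...2.3..
After op 2 (insert('o')): buffer="jioxkcioniocz" (len 13), cursors c1@3 c2@8 c3@11, authorship .11...22.33..
After op 3 (insert('d')): buffer="jiodxkciodniodcz" (len 16), cursors c1@4 c2@10 c3@14, authorship .111...222.333..
After op 4 (insert('s')): buffer="jiodsxkciodsniodscz" (len 19), cursors c1@5 c2@12 c3@17, authorship .1111...2222.3333..
After op 5 (move_right): buffer="jiodsxkciodsniodscz" (len 19), cursors c1@6 c2@13 c3@18, authorship .1111...2222.3333..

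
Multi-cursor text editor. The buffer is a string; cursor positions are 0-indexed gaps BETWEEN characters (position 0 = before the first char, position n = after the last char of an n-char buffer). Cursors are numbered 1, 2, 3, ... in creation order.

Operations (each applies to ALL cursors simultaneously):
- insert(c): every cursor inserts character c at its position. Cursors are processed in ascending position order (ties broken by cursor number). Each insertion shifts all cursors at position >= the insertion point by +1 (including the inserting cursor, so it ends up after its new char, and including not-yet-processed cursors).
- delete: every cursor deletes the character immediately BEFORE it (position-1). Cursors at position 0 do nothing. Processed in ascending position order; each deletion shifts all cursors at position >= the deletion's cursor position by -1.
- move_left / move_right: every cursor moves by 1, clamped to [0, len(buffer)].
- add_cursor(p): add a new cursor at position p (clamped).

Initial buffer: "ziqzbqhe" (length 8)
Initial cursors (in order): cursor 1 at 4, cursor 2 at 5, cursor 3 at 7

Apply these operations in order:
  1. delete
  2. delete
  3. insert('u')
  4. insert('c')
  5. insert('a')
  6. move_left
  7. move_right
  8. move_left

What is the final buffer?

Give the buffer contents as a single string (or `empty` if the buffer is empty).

Answer: zuuucccaaae

Derivation:
After op 1 (delete): buffer="ziqqe" (len 5), cursors c1@3 c2@3 c3@4, authorship .....
After op 2 (delete): buffer="ze" (len 2), cursors c1@1 c2@1 c3@1, authorship ..
After op 3 (insert('u')): buffer="zuuue" (len 5), cursors c1@4 c2@4 c3@4, authorship .123.
After op 4 (insert('c')): buffer="zuuuccce" (len 8), cursors c1@7 c2@7 c3@7, authorship .123123.
After op 5 (insert('a')): buffer="zuuucccaaae" (len 11), cursors c1@10 c2@10 c3@10, authorship .123123123.
After op 6 (move_left): buffer="zuuucccaaae" (len 11), cursors c1@9 c2@9 c3@9, authorship .123123123.
After op 7 (move_right): buffer="zuuucccaaae" (len 11), cursors c1@10 c2@10 c3@10, authorship .123123123.
After op 8 (move_left): buffer="zuuucccaaae" (len 11), cursors c1@9 c2@9 c3@9, authorship .123123123.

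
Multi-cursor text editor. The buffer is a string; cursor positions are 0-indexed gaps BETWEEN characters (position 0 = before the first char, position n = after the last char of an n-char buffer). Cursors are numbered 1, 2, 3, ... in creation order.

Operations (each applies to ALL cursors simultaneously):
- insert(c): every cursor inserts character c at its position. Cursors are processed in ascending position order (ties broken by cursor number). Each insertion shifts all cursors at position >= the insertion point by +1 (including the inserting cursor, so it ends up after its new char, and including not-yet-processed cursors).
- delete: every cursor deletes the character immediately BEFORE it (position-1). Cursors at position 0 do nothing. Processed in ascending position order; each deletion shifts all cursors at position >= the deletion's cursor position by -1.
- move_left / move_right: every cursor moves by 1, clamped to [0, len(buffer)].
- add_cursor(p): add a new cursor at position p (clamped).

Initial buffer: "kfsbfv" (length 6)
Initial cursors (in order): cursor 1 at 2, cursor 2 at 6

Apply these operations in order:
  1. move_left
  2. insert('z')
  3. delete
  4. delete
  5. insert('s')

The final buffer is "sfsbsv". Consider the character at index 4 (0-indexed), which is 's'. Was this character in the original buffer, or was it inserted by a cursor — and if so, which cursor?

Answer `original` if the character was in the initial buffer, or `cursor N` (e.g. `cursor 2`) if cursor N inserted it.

After op 1 (move_left): buffer="kfsbfv" (len 6), cursors c1@1 c2@5, authorship ......
After op 2 (insert('z')): buffer="kzfsbfzv" (len 8), cursors c1@2 c2@7, authorship .1....2.
After op 3 (delete): buffer="kfsbfv" (len 6), cursors c1@1 c2@5, authorship ......
After op 4 (delete): buffer="fsbv" (len 4), cursors c1@0 c2@3, authorship ....
After op 5 (insert('s')): buffer="sfsbsv" (len 6), cursors c1@1 c2@5, authorship 1...2.
Authorship (.=original, N=cursor N): 1 . . . 2 .
Index 4: author = 2

Answer: cursor 2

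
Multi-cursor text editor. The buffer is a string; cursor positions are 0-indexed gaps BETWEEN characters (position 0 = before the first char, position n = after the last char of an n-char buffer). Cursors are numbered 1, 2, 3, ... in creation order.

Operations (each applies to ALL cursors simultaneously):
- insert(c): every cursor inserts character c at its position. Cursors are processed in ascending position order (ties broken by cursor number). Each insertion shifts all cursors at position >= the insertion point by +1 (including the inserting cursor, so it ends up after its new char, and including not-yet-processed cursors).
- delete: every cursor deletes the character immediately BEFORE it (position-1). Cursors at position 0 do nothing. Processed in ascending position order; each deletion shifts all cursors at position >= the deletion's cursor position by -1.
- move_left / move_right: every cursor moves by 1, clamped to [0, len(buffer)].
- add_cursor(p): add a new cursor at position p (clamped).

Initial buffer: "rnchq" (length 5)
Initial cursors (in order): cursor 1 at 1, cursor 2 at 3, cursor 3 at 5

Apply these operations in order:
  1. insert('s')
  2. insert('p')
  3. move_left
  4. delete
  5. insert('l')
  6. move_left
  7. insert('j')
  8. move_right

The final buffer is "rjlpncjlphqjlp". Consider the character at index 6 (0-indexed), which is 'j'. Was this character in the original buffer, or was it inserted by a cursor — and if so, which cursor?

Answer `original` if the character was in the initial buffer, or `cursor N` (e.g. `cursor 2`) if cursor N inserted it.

Answer: cursor 2

Derivation:
After op 1 (insert('s')): buffer="rsncshqs" (len 8), cursors c1@2 c2@5 c3@8, authorship .1..2..3
After op 2 (insert('p')): buffer="rspncsphqsp" (len 11), cursors c1@3 c2@7 c3@11, authorship .11..22..33
After op 3 (move_left): buffer="rspncsphqsp" (len 11), cursors c1@2 c2@6 c3@10, authorship .11..22..33
After op 4 (delete): buffer="rpncphqp" (len 8), cursors c1@1 c2@4 c3@7, authorship .1..2..3
After op 5 (insert('l')): buffer="rlpnclphqlp" (len 11), cursors c1@2 c2@6 c3@10, authorship .11..22..33
After op 6 (move_left): buffer="rlpnclphqlp" (len 11), cursors c1@1 c2@5 c3@9, authorship .11..22..33
After op 7 (insert('j')): buffer="rjlpncjlphqjlp" (len 14), cursors c1@2 c2@7 c3@12, authorship .111..222..333
After op 8 (move_right): buffer="rjlpncjlphqjlp" (len 14), cursors c1@3 c2@8 c3@13, authorship .111..222..333
Authorship (.=original, N=cursor N): . 1 1 1 . . 2 2 2 . . 3 3 3
Index 6: author = 2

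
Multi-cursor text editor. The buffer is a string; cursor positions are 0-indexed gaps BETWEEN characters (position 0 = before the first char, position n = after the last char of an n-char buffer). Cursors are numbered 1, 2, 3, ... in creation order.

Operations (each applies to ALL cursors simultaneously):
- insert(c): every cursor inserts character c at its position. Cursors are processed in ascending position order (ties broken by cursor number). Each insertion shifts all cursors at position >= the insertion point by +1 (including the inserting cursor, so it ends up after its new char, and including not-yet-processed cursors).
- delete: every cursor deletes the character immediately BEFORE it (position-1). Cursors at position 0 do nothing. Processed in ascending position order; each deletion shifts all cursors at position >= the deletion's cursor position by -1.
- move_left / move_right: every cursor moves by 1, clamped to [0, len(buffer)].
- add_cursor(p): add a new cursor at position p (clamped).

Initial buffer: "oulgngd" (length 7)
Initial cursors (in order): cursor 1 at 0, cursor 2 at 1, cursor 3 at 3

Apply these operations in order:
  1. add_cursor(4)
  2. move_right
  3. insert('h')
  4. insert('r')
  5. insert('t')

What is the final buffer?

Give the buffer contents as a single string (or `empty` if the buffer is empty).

After op 1 (add_cursor(4)): buffer="oulgngd" (len 7), cursors c1@0 c2@1 c3@3 c4@4, authorship .......
After op 2 (move_right): buffer="oulgngd" (len 7), cursors c1@1 c2@2 c3@4 c4@5, authorship .......
After op 3 (insert('h')): buffer="ohuhlghnhgd" (len 11), cursors c1@2 c2@4 c3@7 c4@9, authorship .1.2..3.4..
After op 4 (insert('r')): buffer="ohruhrlghrnhrgd" (len 15), cursors c1@3 c2@6 c3@10 c4@13, authorship .11.22..33.44..
After op 5 (insert('t')): buffer="ohrtuhrtlghrtnhrtgd" (len 19), cursors c1@4 c2@8 c3@13 c4@17, authorship .111.222..333.444..

Answer: ohrtuhrtlghrtnhrtgd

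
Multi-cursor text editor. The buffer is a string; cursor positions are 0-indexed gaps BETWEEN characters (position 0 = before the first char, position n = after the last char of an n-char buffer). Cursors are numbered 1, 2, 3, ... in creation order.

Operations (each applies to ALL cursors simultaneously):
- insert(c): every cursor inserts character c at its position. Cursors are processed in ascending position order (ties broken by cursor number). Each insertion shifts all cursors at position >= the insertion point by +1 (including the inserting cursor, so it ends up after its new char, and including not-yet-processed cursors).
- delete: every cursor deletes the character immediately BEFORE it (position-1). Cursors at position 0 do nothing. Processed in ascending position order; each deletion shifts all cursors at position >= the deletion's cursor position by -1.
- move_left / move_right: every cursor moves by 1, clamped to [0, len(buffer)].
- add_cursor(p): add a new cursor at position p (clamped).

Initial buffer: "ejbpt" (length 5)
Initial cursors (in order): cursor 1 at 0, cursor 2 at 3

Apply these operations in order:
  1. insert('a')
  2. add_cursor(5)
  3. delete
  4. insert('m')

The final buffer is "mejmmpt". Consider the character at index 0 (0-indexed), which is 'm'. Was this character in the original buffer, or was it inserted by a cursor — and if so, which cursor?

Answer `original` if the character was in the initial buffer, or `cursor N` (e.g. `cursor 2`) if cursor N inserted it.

After op 1 (insert('a')): buffer="aejbapt" (len 7), cursors c1@1 c2@5, authorship 1...2..
After op 2 (add_cursor(5)): buffer="aejbapt" (len 7), cursors c1@1 c2@5 c3@5, authorship 1...2..
After op 3 (delete): buffer="ejpt" (len 4), cursors c1@0 c2@2 c3@2, authorship ....
After op 4 (insert('m')): buffer="mejmmpt" (len 7), cursors c1@1 c2@5 c3@5, authorship 1..23..
Authorship (.=original, N=cursor N): 1 . . 2 3 . .
Index 0: author = 1

Answer: cursor 1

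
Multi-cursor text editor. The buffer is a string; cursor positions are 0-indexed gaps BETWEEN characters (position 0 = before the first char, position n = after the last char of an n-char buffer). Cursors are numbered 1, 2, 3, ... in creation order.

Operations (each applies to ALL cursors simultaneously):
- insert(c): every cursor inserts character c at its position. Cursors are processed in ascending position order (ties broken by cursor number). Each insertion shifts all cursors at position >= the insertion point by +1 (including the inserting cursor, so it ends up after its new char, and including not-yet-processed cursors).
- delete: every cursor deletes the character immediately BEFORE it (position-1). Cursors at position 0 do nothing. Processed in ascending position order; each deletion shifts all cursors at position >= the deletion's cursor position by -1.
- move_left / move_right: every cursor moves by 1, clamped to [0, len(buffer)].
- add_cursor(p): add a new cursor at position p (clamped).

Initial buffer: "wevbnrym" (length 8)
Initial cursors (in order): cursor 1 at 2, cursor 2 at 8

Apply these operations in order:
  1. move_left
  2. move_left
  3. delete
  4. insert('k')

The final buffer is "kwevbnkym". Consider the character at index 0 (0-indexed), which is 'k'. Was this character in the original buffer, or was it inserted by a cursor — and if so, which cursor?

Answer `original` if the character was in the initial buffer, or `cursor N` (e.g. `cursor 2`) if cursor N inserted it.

Answer: cursor 1

Derivation:
After op 1 (move_left): buffer="wevbnrym" (len 8), cursors c1@1 c2@7, authorship ........
After op 2 (move_left): buffer="wevbnrym" (len 8), cursors c1@0 c2@6, authorship ........
After op 3 (delete): buffer="wevbnym" (len 7), cursors c1@0 c2@5, authorship .......
After op 4 (insert('k')): buffer="kwevbnkym" (len 9), cursors c1@1 c2@7, authorship 1.....2..
Authorship (.=original, N=cursor N): 1 . . . . . 2 . .
Index 0: author = 1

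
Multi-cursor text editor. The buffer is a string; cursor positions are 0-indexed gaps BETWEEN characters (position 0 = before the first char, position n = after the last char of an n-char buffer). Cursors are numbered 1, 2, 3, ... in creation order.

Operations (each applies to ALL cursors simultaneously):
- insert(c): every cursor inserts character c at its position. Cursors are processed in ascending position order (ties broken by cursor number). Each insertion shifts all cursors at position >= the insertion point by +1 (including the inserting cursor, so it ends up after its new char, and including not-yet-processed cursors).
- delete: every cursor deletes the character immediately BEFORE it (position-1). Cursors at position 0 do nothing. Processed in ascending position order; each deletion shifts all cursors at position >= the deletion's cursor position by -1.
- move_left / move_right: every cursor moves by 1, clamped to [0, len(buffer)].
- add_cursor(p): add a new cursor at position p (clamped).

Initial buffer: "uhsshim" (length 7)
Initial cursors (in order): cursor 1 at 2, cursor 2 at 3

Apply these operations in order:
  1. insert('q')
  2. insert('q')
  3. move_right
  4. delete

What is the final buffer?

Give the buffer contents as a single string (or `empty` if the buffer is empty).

Answer: uhqqqqhim

Derivation:
After op 1 (insert('q')): buffer="uhqsqshim" (len 9), cursors c1@3 c2@5, authorship ..1.2....
After op 2 (insert('q')): buffer="uhqqsqqshim" (len 11), cursors c1@4 c2@7, authorship ..11.22....
After op 3 (move_right): buffer="uhqqsqqshim" (len 11), cursors c1@5 c2@8, authorship ..11.22....
After op 4 (delete): buffer="uhqqqqhim" (len 9), cursors c1@4 c2@6, authorship ..1122...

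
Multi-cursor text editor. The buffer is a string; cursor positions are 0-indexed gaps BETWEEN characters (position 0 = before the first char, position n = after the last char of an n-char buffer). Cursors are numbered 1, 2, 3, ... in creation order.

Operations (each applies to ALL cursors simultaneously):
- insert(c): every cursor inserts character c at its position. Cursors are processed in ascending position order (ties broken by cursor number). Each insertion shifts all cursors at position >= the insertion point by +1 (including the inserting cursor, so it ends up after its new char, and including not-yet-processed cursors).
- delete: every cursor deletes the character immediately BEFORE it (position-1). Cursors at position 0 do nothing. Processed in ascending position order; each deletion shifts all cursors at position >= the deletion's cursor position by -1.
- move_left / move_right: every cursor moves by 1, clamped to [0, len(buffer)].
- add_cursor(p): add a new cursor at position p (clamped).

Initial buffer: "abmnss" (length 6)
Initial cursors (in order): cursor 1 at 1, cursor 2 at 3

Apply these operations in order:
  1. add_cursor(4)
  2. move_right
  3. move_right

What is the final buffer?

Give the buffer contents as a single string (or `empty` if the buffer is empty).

After op 1 (add_cursor(4)): buffer="abmnss" (len 6), cursors c1@1 c2@3 c3@4, authorship ......
After op 2 (move_right): buffer="abmnss" (len 6), cursors c1@2 c2@4 c3@5, authorship ......
After op 3 (move_right): buffer="abmnss" (len 6), cursors c1@3 c2@5 c3@6, authorship ......

Answer: abmnss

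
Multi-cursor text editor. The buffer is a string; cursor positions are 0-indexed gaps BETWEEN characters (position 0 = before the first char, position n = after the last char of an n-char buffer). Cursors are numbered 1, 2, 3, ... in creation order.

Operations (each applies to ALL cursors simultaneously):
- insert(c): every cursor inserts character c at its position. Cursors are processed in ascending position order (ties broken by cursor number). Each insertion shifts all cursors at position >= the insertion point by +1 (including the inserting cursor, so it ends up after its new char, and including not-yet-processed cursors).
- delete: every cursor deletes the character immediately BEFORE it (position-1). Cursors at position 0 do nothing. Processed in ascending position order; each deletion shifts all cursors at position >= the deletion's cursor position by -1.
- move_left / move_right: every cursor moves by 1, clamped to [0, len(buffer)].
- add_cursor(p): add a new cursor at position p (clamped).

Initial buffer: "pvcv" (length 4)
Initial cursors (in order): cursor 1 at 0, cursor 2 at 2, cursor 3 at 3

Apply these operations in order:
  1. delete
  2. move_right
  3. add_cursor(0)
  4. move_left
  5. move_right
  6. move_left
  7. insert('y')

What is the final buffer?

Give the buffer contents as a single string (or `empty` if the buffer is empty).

Answer: yypyyv

Derivation:
After op 1 (delete): buffer="pv" (len 2), cursors c1@0 c2@1 c3@1, authorship ..
After op 2 (move_right): buffer="pv" (len 2), cursors c1@1 c2@2 c3@2, authorship ..
After op 3 (add_cursor(0)): buffer="pv" (len 2), cursors c4@0 c1@1 c2@2 c3@2, authorship ..
After op 4 (move_left): buffer="pv" (len 2), cursors c1@0 c4@0 c2@1 c3@1, authorship ..
After op 5 (move_right): buffer="pv" (len 2), cursors c1@1 c4@1 c2@2 c3@2, authorship ..
After op 6 (move_left): buffer="pv" (len 2), cursors c1@0 c4@0 c2@1 c3@1, authorship ..
After op 7 (insert('y')): buffer="yypyyv" (len 6), cursors c1@2 c4@2 c2@5 c3@5, authorship 14.23.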